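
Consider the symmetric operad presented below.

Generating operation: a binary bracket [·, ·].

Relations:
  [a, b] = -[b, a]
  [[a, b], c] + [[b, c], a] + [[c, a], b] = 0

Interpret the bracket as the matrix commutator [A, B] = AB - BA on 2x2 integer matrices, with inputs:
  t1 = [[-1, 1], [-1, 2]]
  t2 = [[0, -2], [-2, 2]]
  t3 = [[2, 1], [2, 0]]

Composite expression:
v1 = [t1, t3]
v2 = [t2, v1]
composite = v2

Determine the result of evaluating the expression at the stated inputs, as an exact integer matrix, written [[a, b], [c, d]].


[[-18, 22], [-4, 18]]

[t1, t3] = [[3, -5], [4, -3]]
[t2, [t1, t3]] = [[-18, 22], [-4, 18]]


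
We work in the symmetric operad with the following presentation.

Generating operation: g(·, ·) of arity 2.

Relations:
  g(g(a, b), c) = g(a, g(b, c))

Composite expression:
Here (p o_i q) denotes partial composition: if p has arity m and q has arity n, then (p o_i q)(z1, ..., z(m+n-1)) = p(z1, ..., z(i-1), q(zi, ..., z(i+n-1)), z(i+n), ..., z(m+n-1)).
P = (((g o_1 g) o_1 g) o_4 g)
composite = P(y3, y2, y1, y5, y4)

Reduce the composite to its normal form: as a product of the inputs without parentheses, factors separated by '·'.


y3 · y2 · y1 · y5 · y4

All parenthesizations of g agree; list the y-inputs left to right.
g(y3, y2) reduces to y3 · y2
g(g(y3, y2), y1) reduces to y3 · y2 · y1
g(y5, y4) reduces to y5 · y4
g(g(g(y3, y2), y1), g(y5, y4)) reduces to y3 · y2 · y1 · y5 · y4


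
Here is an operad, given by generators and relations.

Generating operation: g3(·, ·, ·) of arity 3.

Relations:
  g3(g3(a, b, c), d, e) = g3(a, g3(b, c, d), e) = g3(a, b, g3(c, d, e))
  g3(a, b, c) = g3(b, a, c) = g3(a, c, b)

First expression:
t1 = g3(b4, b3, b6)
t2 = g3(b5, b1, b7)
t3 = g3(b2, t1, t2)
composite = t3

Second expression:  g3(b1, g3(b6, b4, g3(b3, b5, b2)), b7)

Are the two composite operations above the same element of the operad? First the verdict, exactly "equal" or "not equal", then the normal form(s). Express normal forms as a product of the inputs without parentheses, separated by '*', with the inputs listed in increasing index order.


equal — both sides give b1 * b2 * b3 * b4 * b5 * b6 * b7

Reducing the first expression gives b1 * b2 * b3 * b4 * b5 * b6 * b7
Reducing the second expression gives b1 * b2 * b3 * b4 * b5 * b6 * b7
The normal forms match — equal.


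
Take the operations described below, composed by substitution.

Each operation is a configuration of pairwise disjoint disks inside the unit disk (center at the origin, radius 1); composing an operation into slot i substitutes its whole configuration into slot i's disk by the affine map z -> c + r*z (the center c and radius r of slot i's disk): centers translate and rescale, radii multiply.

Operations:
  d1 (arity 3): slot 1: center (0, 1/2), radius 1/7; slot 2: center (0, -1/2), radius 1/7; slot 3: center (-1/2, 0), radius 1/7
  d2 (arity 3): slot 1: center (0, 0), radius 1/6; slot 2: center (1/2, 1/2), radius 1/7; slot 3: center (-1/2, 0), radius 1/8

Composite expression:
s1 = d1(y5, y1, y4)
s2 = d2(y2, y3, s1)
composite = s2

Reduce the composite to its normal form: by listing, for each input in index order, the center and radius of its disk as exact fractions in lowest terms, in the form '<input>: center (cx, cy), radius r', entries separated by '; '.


y1: center (-1/2, -1/16), radius 1/56; y2: center (0, 0), radius 1/6; y3: center (1/2, 1/2), radius 1/7; y4: center (-9/16, 0), radius 1/56; y5: center (-1/2, 1/16), radius 1/56

Each y-disk chains the slot maps above it in d2; radii multiply.
for y2, the 1-step affine chain lands on center (0, 0), radius 1/6
for y3, the 1-step affine chain lands on center (1/2, 1/2), radius 1/7
for y5, the 2-step affine chain lands on center (-1/2, 1/16), radius 1/56
for y1, the 2-step affine chain lands on center (-1/2, -1/16), radius 1/56
for y4, the 2-step affine chain lands on center (-9/16, 0), radius 1/56


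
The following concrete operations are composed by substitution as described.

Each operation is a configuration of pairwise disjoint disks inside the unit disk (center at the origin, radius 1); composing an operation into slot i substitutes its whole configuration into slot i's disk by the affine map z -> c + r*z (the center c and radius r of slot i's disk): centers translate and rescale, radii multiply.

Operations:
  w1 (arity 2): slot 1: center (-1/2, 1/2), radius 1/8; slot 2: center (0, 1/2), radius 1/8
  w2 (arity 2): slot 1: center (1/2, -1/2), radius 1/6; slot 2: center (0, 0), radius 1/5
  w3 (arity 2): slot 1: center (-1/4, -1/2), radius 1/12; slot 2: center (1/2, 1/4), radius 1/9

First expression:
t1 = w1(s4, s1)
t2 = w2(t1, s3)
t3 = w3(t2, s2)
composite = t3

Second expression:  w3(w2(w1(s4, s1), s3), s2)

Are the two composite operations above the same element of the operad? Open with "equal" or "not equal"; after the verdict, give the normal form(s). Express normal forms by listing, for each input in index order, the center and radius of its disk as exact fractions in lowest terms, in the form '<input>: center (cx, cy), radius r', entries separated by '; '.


In normal form, the first expression is s1: center (-5/24, -77/144), radius 1/576; s2: center (1/2, 1/4), radius 1/9; s3: center (-1/4, -1/2), radius 1/60; s4: center (-31/144, -77/144), radius 1/576
In normal form, the second expression is s1: center (-5/24, -77/144), radius 1/576; s2: center (1/2, 1/4), radius 1/9; s3: center (-1/4, -1/2), radius 1/60; s4: center (-31/144, -77/144), radius 1/576
Both agree, so they are equal.

equal — both sides give s1: center (-5/24, -77/144), radius 1/576; s2: center (1/2, 1/4), radius 1/9; s3: center (-1/4, -1/2), radius 1/60; s4: center (-31/144, -77/144), radius 1/576


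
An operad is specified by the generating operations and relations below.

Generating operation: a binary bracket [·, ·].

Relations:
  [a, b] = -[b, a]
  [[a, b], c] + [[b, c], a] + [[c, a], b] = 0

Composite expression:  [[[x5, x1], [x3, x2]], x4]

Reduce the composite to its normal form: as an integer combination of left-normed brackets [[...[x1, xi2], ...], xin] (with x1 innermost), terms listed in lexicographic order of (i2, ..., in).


In the tensor algebra, words opening x1 carry the x1-anchored form.
Composite bracket: [[[x5, x1], [x3, x2]], x4]
Each bracket splits as ab - ba, giving 16 signed words (2^4 = 16).
Collect the words opening with x1:
  word x1x5x2x3x4 has sign +1, contributing +[[[[x1, x5], x2], x3], x4]
  word x1x5x3x2x4 has sign -1, contributing -[[[[x1, x5], x3], x2], x4]

[[[[x1, x5], x2], x3], x4] - [[[[x1, x5], x3], x2], x4]


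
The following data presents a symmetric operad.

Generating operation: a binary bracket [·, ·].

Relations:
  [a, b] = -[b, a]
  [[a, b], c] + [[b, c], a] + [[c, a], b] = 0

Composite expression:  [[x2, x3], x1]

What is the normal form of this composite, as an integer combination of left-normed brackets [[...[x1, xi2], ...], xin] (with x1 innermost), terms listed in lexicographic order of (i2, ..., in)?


-[[x1, x2], x3] + [[x1, x3], x2]

A multilinear Lie element is pinned by x1-initial words (x1 innermost).
Composite bracket: [[x2, x3], x1]
Full expansion: 4 signed words from ab - ba (2^2 = 4).
Only words starting with x1 matter:
  from x1x2x3, sign -1: term -[[x1, x2], x3]
  from x1x3x2, sign +1: term +[[x1, x3], x2]


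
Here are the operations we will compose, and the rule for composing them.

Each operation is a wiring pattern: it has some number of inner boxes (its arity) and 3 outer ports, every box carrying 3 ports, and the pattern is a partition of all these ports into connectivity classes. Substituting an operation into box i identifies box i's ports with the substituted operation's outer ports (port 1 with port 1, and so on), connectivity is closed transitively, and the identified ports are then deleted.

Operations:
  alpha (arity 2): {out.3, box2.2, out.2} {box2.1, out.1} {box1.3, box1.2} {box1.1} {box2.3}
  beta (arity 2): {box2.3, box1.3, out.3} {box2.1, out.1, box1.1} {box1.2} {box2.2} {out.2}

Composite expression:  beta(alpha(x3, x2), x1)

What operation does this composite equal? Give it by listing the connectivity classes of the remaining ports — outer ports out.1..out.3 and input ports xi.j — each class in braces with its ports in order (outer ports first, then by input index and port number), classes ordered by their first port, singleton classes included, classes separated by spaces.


Substituting into beta glues patterns; closure does the rest.
through alpha, on inputs (x3, x2): {out.1, x2.1} {out.2, out.3, x2.2} {x2.3} {x3.1} {x3.2, x3.3} (out.j = stage outer ports)
through beta, on inputs (x3, x2, x1): {out.1, x1.1, x2.1} {out.2} {out.3, x1.3, x2.2} {x1.2} {x2.3} {x3.1} {x3.2, x3.3} (out.j = stage outer ports)

{out.1, x1.1, x2.1} {out.2} {out.3, x1.3, x2.2} {x1.2} {x2.3} {x3.1} {x3.2, x3.3}


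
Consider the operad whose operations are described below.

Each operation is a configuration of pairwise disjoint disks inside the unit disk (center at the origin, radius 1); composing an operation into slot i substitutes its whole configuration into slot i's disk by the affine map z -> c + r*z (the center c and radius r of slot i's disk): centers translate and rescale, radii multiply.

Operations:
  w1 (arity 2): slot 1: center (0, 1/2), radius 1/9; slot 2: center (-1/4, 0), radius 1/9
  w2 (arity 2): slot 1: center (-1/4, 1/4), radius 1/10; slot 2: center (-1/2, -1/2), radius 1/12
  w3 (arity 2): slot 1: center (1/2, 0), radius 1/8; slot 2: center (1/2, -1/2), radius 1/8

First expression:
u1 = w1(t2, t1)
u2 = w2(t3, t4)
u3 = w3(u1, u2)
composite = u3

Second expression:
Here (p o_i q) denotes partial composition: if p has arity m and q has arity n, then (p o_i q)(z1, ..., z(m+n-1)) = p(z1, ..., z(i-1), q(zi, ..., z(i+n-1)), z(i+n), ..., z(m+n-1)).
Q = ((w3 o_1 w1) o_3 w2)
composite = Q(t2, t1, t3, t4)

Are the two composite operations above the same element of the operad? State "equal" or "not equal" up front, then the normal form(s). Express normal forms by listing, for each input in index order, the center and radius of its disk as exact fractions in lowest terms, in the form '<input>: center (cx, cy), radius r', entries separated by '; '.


equal — both sides give t1: center (15/32, 0), radius 1/72; t2: center (1/2, 1/16), radius 1/72; t3: center (15/32, -15/32), radius 1/80; t4: center (7/16, -9/16), radius 1/96

The first expression, normalized: t1: center (15/32, 0), radius 1/72; t2: center (1/2, 1/16), radius 1/72; t3: center (15/32, -15/32), radius 1/80; t4: center (7/16, -9/16), radius 1/96
The second expression, normalized: t1: center (15/32, 0), radius 1/72; t2: center (1/2, 1/16), radius 1/72; t3: center (15/32, -15/32), radius 1/80; t4: center (7/16, -9/16), radius 1/96
The forms coincide; equal.


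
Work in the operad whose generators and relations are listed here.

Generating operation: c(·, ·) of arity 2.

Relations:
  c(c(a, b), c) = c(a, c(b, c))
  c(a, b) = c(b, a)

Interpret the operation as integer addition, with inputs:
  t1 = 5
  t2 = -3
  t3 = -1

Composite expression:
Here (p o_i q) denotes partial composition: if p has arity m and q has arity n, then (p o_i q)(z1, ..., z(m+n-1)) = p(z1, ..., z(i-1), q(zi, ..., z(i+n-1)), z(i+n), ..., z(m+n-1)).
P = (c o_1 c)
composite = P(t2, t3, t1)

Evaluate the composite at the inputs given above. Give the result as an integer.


1

c(t2, t3) = -4
c(c(t2, t3), t1) = 1


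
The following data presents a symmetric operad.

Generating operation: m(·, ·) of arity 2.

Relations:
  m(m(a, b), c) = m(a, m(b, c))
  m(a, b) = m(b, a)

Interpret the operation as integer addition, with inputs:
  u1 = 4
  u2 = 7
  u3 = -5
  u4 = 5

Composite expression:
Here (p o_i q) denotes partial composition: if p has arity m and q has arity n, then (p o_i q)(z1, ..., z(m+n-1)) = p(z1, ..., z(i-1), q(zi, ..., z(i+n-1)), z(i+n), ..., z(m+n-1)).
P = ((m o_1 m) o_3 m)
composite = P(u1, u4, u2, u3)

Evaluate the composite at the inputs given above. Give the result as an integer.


m(u1, u4) = 9
m(u2, u3) = 2
m(m(u1, u4), m(u2, u3)) = 11

11


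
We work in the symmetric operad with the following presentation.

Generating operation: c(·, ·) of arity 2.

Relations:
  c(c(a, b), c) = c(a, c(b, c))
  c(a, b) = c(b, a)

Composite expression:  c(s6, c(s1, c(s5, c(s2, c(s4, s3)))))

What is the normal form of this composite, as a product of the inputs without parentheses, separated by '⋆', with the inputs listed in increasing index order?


s1 ⋆ s2 ⋆ s3 ⋆ s4 ⋆ s5 ⋆ s6

Any arrangement under c is one operation, so sort the s-inputs.
c(s4, s3) reduces to s4 ⋆ s3
c(s2, c(s4, s3)) reduces to s2 ⋆ s4 ⋆ s3
c(s5, c(s2, c(s4, s3))) reduces to s5 ⋆ s2 ⋆ s4 ⋆ s3
c(s1, c(s5, c(s2, c(s4, s3)))) reduces to s1 ⋆ s5 ⋆ s2 ⋆ s4 ⋆ s3
c(s6, c(s1, c(s5, c(s2, c(s4, s3))))) reduces to s6 ⋆ s1 ⋆ s5 ⋆ s2 ⋆ s4 ⋆ s3
rearranged into index order: s1 ⋆ s2 ⋆ s3 ⋆ s4 ⋆ s5 ⋆ s6


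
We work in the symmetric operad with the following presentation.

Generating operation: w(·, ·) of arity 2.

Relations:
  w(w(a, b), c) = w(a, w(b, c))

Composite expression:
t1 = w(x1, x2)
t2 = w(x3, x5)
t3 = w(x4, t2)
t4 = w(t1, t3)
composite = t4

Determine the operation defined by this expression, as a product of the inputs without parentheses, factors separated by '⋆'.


x1 ⋆ x2 ⋆ x4 ⋆ x3 ⋆ x5

Key point: w is associative — brackets drop, the x-order remains.
w(x1, x2) flattens to x1 ⋆ x2
w(x3, x5) flattens to x3 ⋆ x5
w(x4, w(x3, x5)) flattens to x4 ⋆ x3 ⋆ x5
w(w(x1, x2), w(x4, w(x3, x5))) flattens to x1 ⋆ x2 ⋆ x4 ⋆ x3 ⋆ x5


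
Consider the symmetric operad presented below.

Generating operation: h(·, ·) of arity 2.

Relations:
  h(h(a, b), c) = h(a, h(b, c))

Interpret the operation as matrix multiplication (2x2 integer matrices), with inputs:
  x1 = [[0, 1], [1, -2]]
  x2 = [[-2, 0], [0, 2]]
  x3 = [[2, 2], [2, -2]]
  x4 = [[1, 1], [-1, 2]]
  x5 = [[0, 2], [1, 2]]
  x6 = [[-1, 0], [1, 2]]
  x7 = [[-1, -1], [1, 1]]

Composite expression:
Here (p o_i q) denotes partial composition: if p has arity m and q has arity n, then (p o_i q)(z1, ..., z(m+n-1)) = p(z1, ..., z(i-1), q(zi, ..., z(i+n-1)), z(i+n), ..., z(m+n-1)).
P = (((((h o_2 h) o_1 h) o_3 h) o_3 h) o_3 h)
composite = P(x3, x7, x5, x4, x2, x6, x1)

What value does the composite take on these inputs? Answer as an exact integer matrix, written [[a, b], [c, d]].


[[0, 0], [-144, 240]]

h(x3, x7) = [[0, 0], [-4, -4]]
h(x5, x4) = [[-2, 4], [-1, 5]]
h(h(x5, x4), x2) = [[4, 8], [2, 10]]
h(h(h(x5, x4), x2), x6) = [[4, 16], [8, 20]]
h(h(h(h(x5, x4), x2), x6), x1) = [[16, -28], [20, -32]]
h(h(x3, x7), h(h(h(h(x5, x4), x2), x6), x1)) = [[0, 0], [-144, 240]]


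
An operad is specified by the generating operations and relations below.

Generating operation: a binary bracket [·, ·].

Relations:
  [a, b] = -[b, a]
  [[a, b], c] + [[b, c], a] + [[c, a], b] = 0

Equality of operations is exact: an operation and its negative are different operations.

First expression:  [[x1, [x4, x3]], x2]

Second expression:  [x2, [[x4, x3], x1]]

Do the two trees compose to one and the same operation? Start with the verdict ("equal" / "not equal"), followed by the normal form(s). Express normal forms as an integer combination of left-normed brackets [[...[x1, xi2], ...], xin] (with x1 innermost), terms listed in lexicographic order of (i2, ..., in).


Reducing the first expression gives -[[[x1, x3], x4], x2] + [[[x1, x4], x3], x2]
Reducing the second expression gives -[[[x1, x3], x4], x2] + [[[x1, x4], x3], x2]
Identical normal forms: equal.

equal: each reduces to -[[[x1, x3], x4], x2] + [[[x1, x4], x3], x2]


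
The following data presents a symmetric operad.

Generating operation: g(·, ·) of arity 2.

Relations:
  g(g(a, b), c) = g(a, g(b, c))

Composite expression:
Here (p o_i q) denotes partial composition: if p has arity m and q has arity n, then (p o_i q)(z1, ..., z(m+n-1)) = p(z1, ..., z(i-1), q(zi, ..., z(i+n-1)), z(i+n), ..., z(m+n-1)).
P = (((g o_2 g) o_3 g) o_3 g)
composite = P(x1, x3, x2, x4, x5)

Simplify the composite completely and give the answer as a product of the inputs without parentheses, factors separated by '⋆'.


x1 ⋆ x3 ⋆ x2 ⋆ x4 ⋆ x5


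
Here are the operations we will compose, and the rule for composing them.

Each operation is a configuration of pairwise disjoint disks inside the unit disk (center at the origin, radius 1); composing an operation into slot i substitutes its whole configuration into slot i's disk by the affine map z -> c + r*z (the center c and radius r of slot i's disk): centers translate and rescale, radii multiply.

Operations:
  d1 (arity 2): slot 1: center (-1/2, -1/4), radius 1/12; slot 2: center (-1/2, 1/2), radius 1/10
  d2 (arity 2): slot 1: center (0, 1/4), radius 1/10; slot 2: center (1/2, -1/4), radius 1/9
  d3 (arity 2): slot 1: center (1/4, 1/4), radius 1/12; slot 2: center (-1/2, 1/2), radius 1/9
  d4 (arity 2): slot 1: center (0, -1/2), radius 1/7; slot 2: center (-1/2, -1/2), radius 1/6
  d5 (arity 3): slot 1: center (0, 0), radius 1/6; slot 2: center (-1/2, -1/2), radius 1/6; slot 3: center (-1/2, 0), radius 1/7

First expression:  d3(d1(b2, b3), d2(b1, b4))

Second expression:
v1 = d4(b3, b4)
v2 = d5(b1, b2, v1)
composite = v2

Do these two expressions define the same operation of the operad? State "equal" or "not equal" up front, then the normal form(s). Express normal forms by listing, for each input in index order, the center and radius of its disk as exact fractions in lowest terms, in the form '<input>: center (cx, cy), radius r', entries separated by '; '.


In normal form, the first expression is b1: center (-1/2, 19/36), radius 1/90; b2: center (5/24, 11/48), radius 1/144; b3: center (5/24, 7/24), radius 1/120; b4: center (-4/9, 17/36), radius 1/81
In normal form, the second expression is b1: center (0, 0), radius 1/6; b2: center (-1/2, -1/2), radius 1/6; b3: center (-1/2, -1/14), radius 1/49; b4: center (-4/7, -1/14), radius 1/42
The forms do not match — not equal.

not equal — first b1: center (-1/2, 19/36), radius 1/90; b2: center (5/24, 11/48), radius 1/144; b3: center (5/24, 7/24), radius 1/120; b4: center (-4/9, 17/36), radius 1/81, second b1: center (0, 0), radius 1/6; b2: center (-1/2, -1/2), radius 1/6; b3: center (-1/2, -1/14), radius 1/49; b4: center (-4/7, -1/14), radius 1/42


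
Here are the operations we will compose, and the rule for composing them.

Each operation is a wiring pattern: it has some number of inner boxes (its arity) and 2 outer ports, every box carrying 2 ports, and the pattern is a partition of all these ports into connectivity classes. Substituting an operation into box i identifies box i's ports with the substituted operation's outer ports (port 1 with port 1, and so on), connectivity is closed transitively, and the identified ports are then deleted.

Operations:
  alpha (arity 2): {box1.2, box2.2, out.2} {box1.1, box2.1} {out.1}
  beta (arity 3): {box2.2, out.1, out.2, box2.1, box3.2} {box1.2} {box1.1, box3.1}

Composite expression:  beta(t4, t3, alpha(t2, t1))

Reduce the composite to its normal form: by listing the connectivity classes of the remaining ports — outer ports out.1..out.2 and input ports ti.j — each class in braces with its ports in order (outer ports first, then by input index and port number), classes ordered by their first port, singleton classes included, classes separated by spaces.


{out.1, out.2, t1.2, t2.2, t3.1, t3.2} {t1.1, t2.1} {t4.1} {t4.2}

Two ports join when wires chain via beta-identified ports.
after alpha, the pattern on (t2, t1) reads {out.1} {out.2, t1.2, t2.2} {t1.1, t2.1} (out.j = its outer ports)
after beta, the pattern on (t4, t3, t2, t1) reads {out.1, out.2, t1.2, t2.2, t3.1, t3.2} {t1.1, t2.1} {t4.1} {t4.2} (out.j = its outer ports)


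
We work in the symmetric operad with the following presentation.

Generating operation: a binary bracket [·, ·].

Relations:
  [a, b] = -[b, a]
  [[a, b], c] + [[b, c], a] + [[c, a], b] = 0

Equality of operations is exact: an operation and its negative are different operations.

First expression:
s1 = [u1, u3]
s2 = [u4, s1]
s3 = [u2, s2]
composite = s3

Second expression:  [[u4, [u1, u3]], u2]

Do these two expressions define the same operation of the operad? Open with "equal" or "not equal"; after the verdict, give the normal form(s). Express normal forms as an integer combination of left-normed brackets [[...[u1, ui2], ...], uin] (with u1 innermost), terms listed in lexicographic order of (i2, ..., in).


not equal; first: [[[u1, u3], u4], u2]; second: -[[[u1, u3], u4], u2]

The first composite normalizes to [[[u1, u3], u4], u2]
The second composite normalizes to -[[[u1, u3], u4], u2]
Different reductions; not equal.


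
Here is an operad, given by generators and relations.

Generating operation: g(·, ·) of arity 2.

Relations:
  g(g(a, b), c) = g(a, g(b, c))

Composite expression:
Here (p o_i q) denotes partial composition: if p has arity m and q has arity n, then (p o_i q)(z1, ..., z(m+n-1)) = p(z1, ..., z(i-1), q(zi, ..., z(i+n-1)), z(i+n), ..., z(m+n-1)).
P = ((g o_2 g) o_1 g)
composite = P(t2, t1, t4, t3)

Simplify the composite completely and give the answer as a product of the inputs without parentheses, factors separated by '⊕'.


t2 ⊕ t1 ⊕ t4 ⊕ t3

The g-tree's shape is irrelevant; the t-reading-order decides.
g(t2, t1) reduces to t2 ⊕ t1
g(t4, t3) reduces to t4 ⊕ t3
g(g(t2, t1), g(t4, t3)) reduces to t2 ⊕ t1 ⊕ t4 ⊕ t3


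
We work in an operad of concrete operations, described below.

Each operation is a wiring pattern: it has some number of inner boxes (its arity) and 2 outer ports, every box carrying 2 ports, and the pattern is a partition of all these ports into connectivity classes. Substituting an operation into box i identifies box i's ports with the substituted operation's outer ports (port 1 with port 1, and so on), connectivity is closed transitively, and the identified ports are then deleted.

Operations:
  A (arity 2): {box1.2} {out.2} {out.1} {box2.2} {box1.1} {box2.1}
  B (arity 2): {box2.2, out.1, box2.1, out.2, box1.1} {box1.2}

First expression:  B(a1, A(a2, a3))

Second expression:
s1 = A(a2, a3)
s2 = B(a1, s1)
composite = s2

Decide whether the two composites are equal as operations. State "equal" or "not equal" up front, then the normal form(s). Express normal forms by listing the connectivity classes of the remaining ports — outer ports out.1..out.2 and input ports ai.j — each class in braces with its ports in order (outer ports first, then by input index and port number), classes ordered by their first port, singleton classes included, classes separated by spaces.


In normal form, the first expression is {out.1, out.2, a1.1} {a1.2} {a2.1} {a2.2} {a3.1} {a3.2}
In normal form, the second expression is {out.1, out.2, a1.1} {a1.2} {a2.1} {a2.2} {a3.1} {a3.2}
Both agree, so they are equal.

equal — both sides give {out.1, out.2, a1.1} {a1.2} {a2.1} {a2.2} {a3.1} {a3.2}


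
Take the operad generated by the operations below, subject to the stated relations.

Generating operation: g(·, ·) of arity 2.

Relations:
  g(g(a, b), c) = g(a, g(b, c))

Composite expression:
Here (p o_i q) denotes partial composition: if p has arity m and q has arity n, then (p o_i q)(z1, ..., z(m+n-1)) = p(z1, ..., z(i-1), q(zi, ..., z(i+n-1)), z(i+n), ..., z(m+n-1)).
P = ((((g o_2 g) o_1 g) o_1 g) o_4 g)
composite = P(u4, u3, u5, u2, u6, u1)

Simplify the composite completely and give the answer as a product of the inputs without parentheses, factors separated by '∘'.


u4 ∘ u3 ∘ u5 ∘ u2 ∘ u6 ∘ u1

Associativity of g dissolves the nesting; only the u-input order survives.
g(u4, u3) flattens to u4 ∘ u3
g(g(u4, u3), u5) flattens to u4 ∘ u3 ∘ u5
g(u2, u6) flattens to u2 ∘ u6
g(g(u2, u6), u1) flattens to u2 ∘ u6 ∘ u1
g(g(g(u4, u3), u5), g(g(u2, u6), u1)) flattens to u4 ∘ u3 ∘ u5 ∘ u2 ∘ u6 ∘ u1


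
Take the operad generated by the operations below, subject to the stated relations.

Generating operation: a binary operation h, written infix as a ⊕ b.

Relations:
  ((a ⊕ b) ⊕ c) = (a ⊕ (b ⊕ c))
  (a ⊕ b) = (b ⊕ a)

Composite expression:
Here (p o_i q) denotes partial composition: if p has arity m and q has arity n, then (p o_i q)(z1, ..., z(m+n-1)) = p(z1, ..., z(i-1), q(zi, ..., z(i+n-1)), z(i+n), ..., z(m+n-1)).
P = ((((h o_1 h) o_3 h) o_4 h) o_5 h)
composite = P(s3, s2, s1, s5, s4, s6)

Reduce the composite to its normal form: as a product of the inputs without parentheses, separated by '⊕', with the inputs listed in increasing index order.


s1 ⊕ s2 ⊕ s3 ⊕ s4 ⊕ s5 ⊕ s6


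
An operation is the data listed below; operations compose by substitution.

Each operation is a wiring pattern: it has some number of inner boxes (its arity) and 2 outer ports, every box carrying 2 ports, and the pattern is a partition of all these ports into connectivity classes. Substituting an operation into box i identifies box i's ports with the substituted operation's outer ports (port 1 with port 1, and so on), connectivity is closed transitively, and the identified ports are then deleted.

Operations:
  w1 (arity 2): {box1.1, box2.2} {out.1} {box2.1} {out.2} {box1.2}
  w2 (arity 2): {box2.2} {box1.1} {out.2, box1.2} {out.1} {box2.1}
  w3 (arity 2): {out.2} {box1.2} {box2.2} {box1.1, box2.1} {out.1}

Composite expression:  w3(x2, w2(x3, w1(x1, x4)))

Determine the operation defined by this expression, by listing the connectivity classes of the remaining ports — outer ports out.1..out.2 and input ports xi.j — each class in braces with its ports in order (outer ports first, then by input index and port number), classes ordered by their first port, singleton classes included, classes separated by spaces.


{out.1} {out.2} {x1.1, x4.2} {x1.2} {x2.1} {x2.2} {x3.1} {x3.2} {x4.1}


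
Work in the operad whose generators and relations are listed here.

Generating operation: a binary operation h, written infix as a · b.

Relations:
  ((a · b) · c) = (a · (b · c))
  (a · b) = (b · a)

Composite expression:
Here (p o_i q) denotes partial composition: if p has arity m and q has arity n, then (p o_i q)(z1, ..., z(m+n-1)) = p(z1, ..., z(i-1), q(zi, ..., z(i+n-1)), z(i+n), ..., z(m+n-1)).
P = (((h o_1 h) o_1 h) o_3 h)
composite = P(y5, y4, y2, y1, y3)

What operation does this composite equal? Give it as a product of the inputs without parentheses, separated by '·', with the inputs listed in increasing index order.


y1 · y2 · y3 · y4 · y5

Key point: h commutes, so take the y-inputs in any fixed order.
(y5 · y4) reduces to y5 · y4
(y2 · y1) reduces to y2 · y1
((y5 · y4) · (y2 · y1)) reduces to y5 · y4 · y2 · y1
(((y5 · y4) · (y2 · y1)) · y3) reduces to y5 · y4 · y2 · y1 · y3
putting the inputs in ascending order: y1 · y2 · y3 · y4 · y5


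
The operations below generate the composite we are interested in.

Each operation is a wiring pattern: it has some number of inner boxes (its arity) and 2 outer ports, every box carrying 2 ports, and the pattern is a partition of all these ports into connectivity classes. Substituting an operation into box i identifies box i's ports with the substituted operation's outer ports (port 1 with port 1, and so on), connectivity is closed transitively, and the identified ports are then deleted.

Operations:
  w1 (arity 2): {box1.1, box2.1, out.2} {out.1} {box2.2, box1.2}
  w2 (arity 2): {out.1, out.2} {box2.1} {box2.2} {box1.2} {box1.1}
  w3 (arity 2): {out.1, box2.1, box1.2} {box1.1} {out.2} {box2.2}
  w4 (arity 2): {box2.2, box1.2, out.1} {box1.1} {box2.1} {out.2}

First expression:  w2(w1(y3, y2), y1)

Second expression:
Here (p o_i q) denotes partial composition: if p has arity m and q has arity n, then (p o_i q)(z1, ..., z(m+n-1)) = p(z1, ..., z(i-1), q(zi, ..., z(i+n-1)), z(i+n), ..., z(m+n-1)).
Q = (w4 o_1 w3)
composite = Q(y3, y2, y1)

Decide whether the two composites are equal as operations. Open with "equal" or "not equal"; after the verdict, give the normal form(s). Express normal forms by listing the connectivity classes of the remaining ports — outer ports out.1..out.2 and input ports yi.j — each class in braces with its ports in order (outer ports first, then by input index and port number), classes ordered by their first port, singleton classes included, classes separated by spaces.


Reducing the first expression gives {out.1, out.2} {y1.1} {y1.2} {y2.1, y3.1} {y2.2, y3.2}
Reducing the second expression gives {out.1, y1.2} {out.2} {y1.1} {y2.1, y3.2} {y2.2} {y3.1}
They disagree, so not equal.

not equal: they reduce to {out.1, out.2} {y1.1} {y1.2} {y2.1, y3.1} {y2.2, y3.2} and {out.1, y1.2} {out.2} {y1.1} {y2.1, y3.2} {y2.2} {y3.1}


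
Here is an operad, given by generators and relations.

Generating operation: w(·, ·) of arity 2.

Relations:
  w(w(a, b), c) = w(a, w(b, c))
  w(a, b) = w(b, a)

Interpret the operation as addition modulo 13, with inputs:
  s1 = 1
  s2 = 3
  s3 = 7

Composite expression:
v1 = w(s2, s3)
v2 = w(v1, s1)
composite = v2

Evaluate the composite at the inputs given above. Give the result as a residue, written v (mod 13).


w(s2, s3) = 10
w(w(s2, s3), s1) = 11

11 (mod 13)


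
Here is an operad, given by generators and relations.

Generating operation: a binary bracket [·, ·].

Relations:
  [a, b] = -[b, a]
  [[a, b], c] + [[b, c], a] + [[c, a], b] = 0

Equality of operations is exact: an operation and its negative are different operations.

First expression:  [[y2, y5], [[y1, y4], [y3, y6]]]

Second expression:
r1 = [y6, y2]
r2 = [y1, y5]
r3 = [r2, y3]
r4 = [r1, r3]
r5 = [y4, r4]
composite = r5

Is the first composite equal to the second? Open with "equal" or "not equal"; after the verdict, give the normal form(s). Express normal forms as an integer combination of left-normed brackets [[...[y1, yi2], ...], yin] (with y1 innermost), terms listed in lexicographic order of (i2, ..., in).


not equal; the first gives -[[[[[y1, y4], y3], y6], y2], y5] + [[[[[y1, y4], y3], y6], y5], y2] + [[[[[y1, y4], y6], y3], y2], y5] - [[[[[y1, y4], y6], y3], y5], y2] and the second -[[[[[y1, y5], y3], y2], y6], y4] + [[[[[y1, y5], y3], y6], y2], y4]

In normal form, the first expression is -[[[[[y1, y4], y3], y6], y2], y5] + [[[[[y1, y4], y3], y6], y5], y2] + [[[[[y1, y4], y6], y3], y2], y5] - [[[[[y1, y4], y6], y3], y5], y2]
In normal form, the second expression is -[[[[[y1, y5], y3], y2], y6], y4] + [[[[[y1, y5], y3], y6], y2], y4]
Distinct normal forms: not equal.


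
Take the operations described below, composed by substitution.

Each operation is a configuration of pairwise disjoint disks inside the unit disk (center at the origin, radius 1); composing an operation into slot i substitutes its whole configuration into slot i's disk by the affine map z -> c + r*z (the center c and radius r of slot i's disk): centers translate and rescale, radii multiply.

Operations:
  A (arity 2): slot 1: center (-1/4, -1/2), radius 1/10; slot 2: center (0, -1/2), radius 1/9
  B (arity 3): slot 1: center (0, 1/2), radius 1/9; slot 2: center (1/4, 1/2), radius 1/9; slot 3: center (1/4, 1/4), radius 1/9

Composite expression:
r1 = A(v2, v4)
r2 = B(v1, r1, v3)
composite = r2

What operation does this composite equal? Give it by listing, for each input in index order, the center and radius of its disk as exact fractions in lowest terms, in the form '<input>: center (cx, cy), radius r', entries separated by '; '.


v1: center (0, 1/2), radius 1/9; v2: center (2/9, 4/9), radius 1/90; v3: center (1/4, 1/4), radius 1/9; v4: center (1/4, 4/9), radius 1/81


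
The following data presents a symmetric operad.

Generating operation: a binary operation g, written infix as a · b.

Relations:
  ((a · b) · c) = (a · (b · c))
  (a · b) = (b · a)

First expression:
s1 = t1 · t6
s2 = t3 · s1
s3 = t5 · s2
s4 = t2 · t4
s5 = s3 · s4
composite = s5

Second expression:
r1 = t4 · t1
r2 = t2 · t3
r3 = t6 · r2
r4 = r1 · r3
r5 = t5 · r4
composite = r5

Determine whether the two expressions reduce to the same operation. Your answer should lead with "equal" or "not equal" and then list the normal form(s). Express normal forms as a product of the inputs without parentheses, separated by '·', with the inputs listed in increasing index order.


In normal form, the first expression is t1 · t2 · t3 · t4 · t5 · t6
In normal form, the second expression is t1 · t2 · t3 · t4 · t5 · t6
The forms coincide; equal.

equal: each reduces to t1 · t2 · t3 · t4 · t5 · t6


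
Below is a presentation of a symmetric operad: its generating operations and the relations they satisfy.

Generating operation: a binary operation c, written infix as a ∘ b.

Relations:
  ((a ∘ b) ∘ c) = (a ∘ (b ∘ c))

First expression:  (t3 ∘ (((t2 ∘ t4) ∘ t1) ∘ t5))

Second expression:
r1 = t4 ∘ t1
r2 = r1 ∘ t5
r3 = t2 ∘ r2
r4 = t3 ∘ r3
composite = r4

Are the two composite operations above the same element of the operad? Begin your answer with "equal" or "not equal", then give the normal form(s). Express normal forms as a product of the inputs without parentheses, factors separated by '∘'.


equal; both compose to t3 ∘ t2 ∘ t4 ∘ t1 ∘ t5

The first composite normalizes to t3 ∘ t2 ∘ t4 ∘ t1 ∘ t5
The second composite normalizes to t3 ∘ t2 ∘ t4 ∘ t1 ∘ t5
The forms coincide; equal.


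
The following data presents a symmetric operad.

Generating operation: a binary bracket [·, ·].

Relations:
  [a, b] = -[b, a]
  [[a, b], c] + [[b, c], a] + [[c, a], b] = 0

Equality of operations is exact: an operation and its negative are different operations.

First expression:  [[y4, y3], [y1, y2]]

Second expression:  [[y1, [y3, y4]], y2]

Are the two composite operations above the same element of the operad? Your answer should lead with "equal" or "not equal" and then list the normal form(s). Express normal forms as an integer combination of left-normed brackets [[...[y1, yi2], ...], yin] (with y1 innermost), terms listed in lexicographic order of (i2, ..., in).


not equal — first [[[y1, y2], y3], y4] - [[[y1, y2], y4], y3], second [[[y1, y3], y4], y2] - [[[y1, y4], y3], y2]


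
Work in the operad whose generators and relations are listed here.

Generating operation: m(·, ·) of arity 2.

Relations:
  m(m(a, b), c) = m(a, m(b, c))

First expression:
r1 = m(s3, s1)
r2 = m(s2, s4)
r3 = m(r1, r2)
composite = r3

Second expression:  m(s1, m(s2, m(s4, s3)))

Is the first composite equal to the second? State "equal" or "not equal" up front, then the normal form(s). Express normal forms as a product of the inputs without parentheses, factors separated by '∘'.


The first expression, normalized: s3 ∘ s1 ∘ s2 ∘ s4
The second expression, normalized: s1 ∘ s2 ∘ s4 ∘ s3
No match — not equal.

not equal: they reduce to s3 ∘ s1 ∘ s2 ∘ s4 and s1 ∘ s2 ∘ s4 ∘ s3


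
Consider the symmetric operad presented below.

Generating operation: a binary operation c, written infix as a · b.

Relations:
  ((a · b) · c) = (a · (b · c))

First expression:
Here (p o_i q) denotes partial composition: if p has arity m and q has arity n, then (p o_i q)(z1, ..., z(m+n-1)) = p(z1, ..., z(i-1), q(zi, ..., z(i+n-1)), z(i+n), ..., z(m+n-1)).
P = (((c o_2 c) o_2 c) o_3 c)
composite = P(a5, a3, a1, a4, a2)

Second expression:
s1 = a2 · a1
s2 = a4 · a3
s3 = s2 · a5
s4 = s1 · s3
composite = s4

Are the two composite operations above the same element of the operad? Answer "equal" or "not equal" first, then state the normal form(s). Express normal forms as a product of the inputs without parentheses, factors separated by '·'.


The first expression, normalized: a5 · a3 · a1 · a4 · a2
The second expression, normalized: a2 · a1 · a4 · a3 · a5
They disagree, so not equal.

not equal; the first gives a5 · a3 · a1 · a4 · a2 and the second a2 · a1 · a4 · a3 · a5


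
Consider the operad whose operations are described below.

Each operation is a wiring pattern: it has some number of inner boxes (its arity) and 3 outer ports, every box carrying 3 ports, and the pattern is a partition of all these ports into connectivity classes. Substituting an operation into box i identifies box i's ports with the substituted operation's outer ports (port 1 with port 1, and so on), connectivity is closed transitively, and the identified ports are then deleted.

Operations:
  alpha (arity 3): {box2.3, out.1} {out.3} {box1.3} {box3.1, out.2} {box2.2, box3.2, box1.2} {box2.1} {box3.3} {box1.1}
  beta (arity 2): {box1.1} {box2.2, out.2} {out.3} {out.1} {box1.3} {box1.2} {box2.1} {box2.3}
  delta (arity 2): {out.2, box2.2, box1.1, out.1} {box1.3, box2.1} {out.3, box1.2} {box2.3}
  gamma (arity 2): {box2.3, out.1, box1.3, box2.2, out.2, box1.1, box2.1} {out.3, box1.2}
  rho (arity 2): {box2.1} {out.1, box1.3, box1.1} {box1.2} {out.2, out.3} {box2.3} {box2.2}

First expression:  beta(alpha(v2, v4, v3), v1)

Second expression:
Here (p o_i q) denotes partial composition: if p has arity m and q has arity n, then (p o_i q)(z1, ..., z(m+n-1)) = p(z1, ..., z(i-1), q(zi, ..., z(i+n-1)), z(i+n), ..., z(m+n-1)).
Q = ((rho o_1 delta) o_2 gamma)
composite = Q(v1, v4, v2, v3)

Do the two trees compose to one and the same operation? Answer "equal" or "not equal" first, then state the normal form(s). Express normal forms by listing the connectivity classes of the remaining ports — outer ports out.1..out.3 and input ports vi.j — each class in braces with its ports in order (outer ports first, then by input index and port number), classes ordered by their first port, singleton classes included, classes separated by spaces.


not equal — first {out.1} {out.2, v1.2} {out.3} {v1.1} {v1.3} {v2.1} {v2.2, v3.2, v4.2} {v2.3} {v3.1} {v3.3} {v4.1} {v4.3}, second {out.1, v1.1, v1.2, v1.3, v2.1, v2.2, v2.3, v4.1, v4.3} {out.2, out.3} {v3.1} {v3.2} {v3.3} {v4.2}

Reducing the first expression gives {out.1} {out.2, v1.2} {out.3} {v1.1} {v1.3} {v2.1} {v2.2, v3.2, v4.2} {v2.3} {v3.1} {v3.3} {v4.1} {v4.3}
Reducing the second expression gives {out.1, v1.1, v1.2, v1.3, v2.1, v2.2, v2.3, v4.1, v4.3} {out.2, out.3} {v3.1} {v3.2} {v3.3} {v4.2}
They disagree, so not equal.


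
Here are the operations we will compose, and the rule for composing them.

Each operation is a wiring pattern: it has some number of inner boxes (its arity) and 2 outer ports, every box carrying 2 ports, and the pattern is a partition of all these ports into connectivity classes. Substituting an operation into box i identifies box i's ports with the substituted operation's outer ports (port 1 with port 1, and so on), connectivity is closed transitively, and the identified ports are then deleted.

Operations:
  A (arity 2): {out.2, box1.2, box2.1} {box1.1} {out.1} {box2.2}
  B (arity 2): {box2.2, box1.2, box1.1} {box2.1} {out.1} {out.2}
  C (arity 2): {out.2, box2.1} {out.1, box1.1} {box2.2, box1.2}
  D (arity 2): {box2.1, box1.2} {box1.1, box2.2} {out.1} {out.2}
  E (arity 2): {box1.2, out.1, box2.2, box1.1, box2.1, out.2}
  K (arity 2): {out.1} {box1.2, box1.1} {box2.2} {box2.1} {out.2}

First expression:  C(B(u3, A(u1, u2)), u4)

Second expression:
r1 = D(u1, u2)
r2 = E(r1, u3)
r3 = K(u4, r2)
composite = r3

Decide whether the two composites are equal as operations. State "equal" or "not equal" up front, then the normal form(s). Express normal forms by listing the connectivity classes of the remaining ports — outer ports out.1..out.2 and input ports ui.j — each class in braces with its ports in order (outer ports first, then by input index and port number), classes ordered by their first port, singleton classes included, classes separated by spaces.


not equal; first: {out.1} {out.2, u4.1} {u1.1} {u1.2, u2.1, u3.1, u3.2} {u2.2} {u4.2}; second: {out.1} {out.2} {u1.1, u2.2} {u1.2, u2.1} {u3.1, u3.2} {u4.1, u4.2}

Reducing the first expression gives {out.1} {out.2, u4.1} {u1.1} {u1.2, u2.1, u3.1, u3.2} {u2.2} {u4.2}
Reducing the second expression gives {out.1} {out.2} {u1.1, u2.2} {u1.2, u2.1} {u3.1, u3.2} {u4.1, u4.2}
The normal forms differ: not equal.


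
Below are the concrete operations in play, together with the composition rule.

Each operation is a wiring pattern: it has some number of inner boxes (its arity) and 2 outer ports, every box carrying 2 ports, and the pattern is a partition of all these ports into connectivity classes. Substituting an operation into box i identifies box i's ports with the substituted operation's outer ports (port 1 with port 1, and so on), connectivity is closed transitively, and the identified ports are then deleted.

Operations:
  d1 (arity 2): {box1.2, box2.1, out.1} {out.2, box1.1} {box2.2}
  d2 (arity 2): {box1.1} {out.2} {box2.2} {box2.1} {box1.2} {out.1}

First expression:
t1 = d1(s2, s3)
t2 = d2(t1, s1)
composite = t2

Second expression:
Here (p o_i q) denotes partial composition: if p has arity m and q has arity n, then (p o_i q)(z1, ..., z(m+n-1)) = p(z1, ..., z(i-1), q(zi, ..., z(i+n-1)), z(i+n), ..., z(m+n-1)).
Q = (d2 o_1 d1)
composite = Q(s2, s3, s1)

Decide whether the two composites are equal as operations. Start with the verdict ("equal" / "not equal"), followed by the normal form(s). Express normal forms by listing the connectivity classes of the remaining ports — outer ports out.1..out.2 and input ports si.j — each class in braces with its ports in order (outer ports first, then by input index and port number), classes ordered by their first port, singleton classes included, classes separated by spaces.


equal: each reduces to {out.1} {out.2} {s1.1} {s1.2} {s2.1} {s2.2, s3.1} {s3.2}

The first composite normalizes to {out.1} {out.2} {s1.1} {s1.2} {s2.1} {s2.2, s3.1} {s3.2}
The second composite normalizes to {out.1} {out.2} {s1.1} {s1.2} {s2.1} {s2.2, s3.1} {s3.2}
Same normal form: equal.
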